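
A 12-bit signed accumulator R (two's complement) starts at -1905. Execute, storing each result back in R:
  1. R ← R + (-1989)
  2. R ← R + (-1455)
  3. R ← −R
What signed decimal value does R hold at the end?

Start: R = -1905 = 100010001111.
R = -1905 + (-1989) = -3894; wraps to 202 = 000011001010
R = 202 + (-1455) = -1253 = 101100011011
R = −(-1253) = 1253 = 010011100101

1253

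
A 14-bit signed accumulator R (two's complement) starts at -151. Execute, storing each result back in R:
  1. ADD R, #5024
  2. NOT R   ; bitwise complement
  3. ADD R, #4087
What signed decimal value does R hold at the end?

Start: R = -151 = 11111101101001.
R = -151 + 5024 = 4873 = 01001100001001
R = NOT 01001100001001 = 10110011110110 = -4874
R = -4874 + 4087 = -787 = 11110011101101

-787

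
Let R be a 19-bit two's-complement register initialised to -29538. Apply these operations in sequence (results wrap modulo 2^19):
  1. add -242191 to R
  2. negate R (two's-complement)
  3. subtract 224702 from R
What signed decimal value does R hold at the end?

Start: R = -29538 = 1111000110010011110.
R = -29538 + (-242191) = -271729; wraps to 252559 = 0111101101010001111
R = −(252559) = -252559 = 1000010010101110001
R = -252559 − 224702 = -477261; wraps to 47027 = 0001011011110110011

47027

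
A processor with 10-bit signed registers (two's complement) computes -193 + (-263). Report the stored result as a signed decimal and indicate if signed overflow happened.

-456; no overflow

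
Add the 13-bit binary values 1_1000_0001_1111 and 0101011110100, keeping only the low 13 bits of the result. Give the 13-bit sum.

0001100010011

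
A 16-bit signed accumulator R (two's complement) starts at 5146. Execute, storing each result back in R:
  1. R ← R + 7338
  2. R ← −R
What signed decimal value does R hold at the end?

Start: R = 5146 = 0001010000011010.
R = 5146 + 7338 = 12484 = 0011000011000100
R = −(12484) = -12484 = 1100111100111100

-12484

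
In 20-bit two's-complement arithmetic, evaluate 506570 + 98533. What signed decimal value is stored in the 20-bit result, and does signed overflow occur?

-443473; overflow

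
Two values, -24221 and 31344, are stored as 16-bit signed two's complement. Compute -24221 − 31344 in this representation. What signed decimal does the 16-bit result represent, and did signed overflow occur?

9971; overflow

-24221 → 1010000101100011
31344 → 0111101001110000
Subtract via negate-and-add: invert 0111101001110000 + 1 = 1000010110010000 (i.e. -31344).
  1010000101100011
+ 1000010110010000
= 0010011011110011  (discard carry-out 1)
Result 0010011011110011: MSB = 0 → value 9971.
Both addends (after negating the subtrahend) are negative but the stored result is non-negative: signed overflow. The true value -24221 − 31344 = -55565 lies outside [-32768, 32767].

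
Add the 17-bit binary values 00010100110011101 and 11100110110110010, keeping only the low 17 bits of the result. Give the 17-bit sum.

  00010100110011101
+ 11100110110110010
= 11111011101001111

11111011101001111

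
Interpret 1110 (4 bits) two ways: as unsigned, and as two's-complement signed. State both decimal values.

unsigned = 14, signed = -2

Unsigned: 1110 = 14.
Signed: MSB=1 → 14 − 16 = -2.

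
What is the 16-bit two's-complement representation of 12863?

0011001000111111

12863 is non-negative, so write it directly in 16 bits: 0011001000111111.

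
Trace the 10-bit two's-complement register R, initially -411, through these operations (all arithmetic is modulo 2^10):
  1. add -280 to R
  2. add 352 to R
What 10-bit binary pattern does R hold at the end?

Start: R = -411 = 1001100101.
R = -411 + (-280) = -691; wraps to 333 = 0101001101
R = 333 + 352 = 685; wraps to -339 = 1010101101

1010101101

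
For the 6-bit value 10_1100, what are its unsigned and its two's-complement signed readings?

Unsigned: 101100 = 44.
Signed: MSB=1 → 44 − 64 = -20.

unsigned = 44, signed = -20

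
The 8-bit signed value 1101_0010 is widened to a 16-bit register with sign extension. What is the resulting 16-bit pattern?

1111111111010010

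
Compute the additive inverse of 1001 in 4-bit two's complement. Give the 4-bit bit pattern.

Invert: 0110. Add 1: 0111.

0111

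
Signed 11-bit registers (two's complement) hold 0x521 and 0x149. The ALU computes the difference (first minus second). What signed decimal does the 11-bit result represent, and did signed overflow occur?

984; overflow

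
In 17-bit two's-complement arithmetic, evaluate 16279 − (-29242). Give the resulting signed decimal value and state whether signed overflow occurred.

16279 → 00011111110010111
-29242 → 11000110111000110
Subtract via negate-and-add: invert 11000110111000110 + 1 = 00111001000111010 (i.e. 29242).
  00011111110010111
+ 00111001000111010
= 01011000111010001
Result 01011000111010001: MSB = 0 → value 45521.
Both addends (after negating the subtrahend) are non-negative and so is the stored result: no signed overflow.

45521; no overflow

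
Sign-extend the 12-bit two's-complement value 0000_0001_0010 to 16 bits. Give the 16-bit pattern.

0000000000010010

MSB of 000000010010 is 0; replicate it into the new high bits.
0000|000000010010 → 0000000000010010 (still 18).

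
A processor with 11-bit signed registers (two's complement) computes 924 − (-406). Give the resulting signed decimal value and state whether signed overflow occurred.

-718; overflow

924 → 01110011100
-406 → 11001101010
Subtract via negate-and-add: invert 11001101010 + 1 = 00110010110 (i.e. 406).
  01110011100
+ 00110010110
= 10100110010
Result 10100110010: MSB = 1 → 1330 − 2048 = -718.
Both addends (after negating the subtrahend) are non-negative but the stored result is negative: signed overflow. The true value 924 − (-406) = 1330 lies outside [-1024, 1023].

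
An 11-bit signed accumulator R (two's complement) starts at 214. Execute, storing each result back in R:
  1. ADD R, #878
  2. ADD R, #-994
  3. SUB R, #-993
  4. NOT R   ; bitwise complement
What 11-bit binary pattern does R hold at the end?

Start: R = 214 = 00011010110.
R = 214 + 878 = 1092; wraps to -956 = 10001000100
R = -956 + (-994) = -1950; wraps to 98 = 00001100010
R = 98 − (-993) = 1091; wraps to -957 = 10001000011
R = NOT 10001000011 = 01110111100 = 956

01110111100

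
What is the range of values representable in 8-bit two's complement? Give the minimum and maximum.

Minimum: −2^7 = -128.
Maximum: 2^7 − 1 = 127.

min = -128, max = 127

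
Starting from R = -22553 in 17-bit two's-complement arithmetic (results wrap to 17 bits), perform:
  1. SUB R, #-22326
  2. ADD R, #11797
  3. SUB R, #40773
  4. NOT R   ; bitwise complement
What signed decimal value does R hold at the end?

29202

Start: R = -22553 = 11010011111100111.
R = -22553 − (-22326) = -227 = 11111111100011101
R = -227 + 11797 = 11570 = 00010110100110010
R = 11570 − 40773 = -29203 = 11000110111101101
R = NOT 11000110111101101 = 00111001000010010 = 29202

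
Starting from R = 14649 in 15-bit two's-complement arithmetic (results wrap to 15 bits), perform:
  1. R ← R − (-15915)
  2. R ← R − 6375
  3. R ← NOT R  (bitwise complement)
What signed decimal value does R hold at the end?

Start: R = 14649 = 011100100111001.
R = 14649 − (-15915) = 30564; wraps to -2204 = 111011101100100
R = -2204 − 6375 = -8579 = 101111001111101
R = NOT 101111001111101 = 010000110000010 = 8578

8578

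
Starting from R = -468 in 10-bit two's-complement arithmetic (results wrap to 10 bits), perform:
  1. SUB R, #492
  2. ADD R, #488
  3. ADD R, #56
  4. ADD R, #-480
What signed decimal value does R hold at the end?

Start: R = -468 = 1000101100.
R = -468 − 492 = -960; wraps to 64 = 0001000000
R = 64 + 488 = 552; wraps to -472 = 1000101000
R = -472 + 56 = -416 = 1001100000
R = -416 + (-480) = -896; wraps to 128 = 0010000000

128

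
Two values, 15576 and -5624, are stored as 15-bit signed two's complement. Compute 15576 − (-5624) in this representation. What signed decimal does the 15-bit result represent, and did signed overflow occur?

-11568; overflow

15576 → 011110011011000
-5624 → 110101000001000
Subtract via negate-and-add: invert 110101000001000 + 1 = 001010111111000 (i.e. 5624).
  011110011011000
+ 001010111111000
= 101001011010000
Result 101001011010000: MSB = 1 → 21200 − 32768 = -11568.
Both addends (after negating the subtrahend) are non-negative but the stored result is negative: signed overflow. The true value 15576 − (-5624) = 21200 lies outside [-16384, 16383].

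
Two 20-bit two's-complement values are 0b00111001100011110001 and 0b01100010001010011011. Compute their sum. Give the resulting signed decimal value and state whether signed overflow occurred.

-410740; overflow

0b00111001100011110001 → 00111001100011110001 = 235761 (signed)
0b01100010001010011011 → 01100010001010011011 = 402075 (signed)
  00111001100011110001
+ 01100010001010011011
= 10011011101110001100
Result 10011011101110001100: MSB = 1 → 637836 − 1048576 = -410740.
Both addends are non-negative but the stored result is negative: signed overflow. The true value 235761 + 402075 = 637836 lies outside [-524288, 524287].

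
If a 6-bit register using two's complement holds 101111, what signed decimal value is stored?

-17

MSB is 1, so the value is negative.
Invert: 010000. Add 1: 010001 = 17. So the value is −17.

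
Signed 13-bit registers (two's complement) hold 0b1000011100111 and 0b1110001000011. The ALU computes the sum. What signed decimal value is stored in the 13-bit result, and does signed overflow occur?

0b1000011100111 → 1000011100111 = -3865 (signed)
0b1110001000011 → 1110001000011 = -957 (signed)
  1000011100111
+ 1110001000011
= 0110100101010  (discard carry-out 1)
Result 0110100101010: MSB = 0 → value 3370.
Both addends are negative but the stored result is non-negative: signed overflow. The true value -3865 + (-957) = -4822 lies outside [-4096, 4095].

3370; overflow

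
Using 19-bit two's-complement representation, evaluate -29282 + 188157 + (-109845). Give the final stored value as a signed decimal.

-29282 + 188157 = 158875 (0100110110010011011)
158875 + (-109845) = 49030 (0001011111110000110)

49030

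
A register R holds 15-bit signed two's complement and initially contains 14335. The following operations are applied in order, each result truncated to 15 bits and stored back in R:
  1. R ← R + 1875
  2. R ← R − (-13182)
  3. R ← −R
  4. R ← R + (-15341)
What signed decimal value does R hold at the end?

-11965

Start: R = 14335 = 011011111111111.
R = 14335 + 1875 = 16210 = 011111101010010
R = 16210 − (-13182) = 29392; wraps to -3376 = 111001011010000
R = −(-3376) = 3376 = 000110100110000
R = 3376 + (-15341) = -11965 = 101000101000011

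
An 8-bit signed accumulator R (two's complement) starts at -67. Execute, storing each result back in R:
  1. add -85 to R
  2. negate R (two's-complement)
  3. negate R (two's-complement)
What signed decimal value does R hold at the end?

104

Start: R = -67 = 10111101.
R = -67 + (-85) = -152; wraps to 104 = 01101000
R = −(104) = -104 = 10011000
R = −(-104) = 104 = 01101000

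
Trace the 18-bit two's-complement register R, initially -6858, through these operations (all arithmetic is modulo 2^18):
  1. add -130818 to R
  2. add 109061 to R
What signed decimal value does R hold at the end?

Start: R = -6858 = 111110010100110110.
R = -6858 + (-130818) = -137676; wraps to 124468 = 011110011000110100
R = 124468 + 109061 = 233529; wraps to -28615 = 111001000000111001

-28615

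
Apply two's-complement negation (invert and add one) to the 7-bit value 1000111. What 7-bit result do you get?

0111001

Invert: 0111000. Add 1: 0111001.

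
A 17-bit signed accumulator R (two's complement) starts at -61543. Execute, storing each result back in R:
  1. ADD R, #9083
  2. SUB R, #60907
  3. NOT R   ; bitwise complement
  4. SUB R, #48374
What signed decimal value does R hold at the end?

64992

Start: R = -61543 = 10000111110011001.
R = -61543 + 9083 = -52460 = 10011001100010100
R = -52460 − 60907 = -113367; wraps to 17705 = 00100010100101001
R = NOT 00100010100101001 = 11011101011010110 = -17706
R = -17706 − 48374 = -66080; wraps to 64992 = 01111110111100000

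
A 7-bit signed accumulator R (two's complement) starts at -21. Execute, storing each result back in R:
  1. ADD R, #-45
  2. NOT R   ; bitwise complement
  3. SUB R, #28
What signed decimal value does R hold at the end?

37

Start: R = -21 = 1101011.
R = -21 + (-45) = -66; wraps to 62 = 0111110
R = NOT 0111110 = 1000001 = -63
R = -63 − 28 = -91; wraps to 37 = 0100101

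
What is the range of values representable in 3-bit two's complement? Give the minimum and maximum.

Minimum: −2^2 = -4.
Maximum: 2^2 − 1 = 3.

min = -4, max = 3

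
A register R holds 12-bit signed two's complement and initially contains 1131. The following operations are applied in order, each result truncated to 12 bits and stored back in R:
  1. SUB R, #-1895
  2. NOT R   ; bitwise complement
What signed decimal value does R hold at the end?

1069

Start: R = 1131 = 010001101011.
R = 1131 − (-1895) = 3026; wraps to -1070 = 101111010010
R = NOT 101111010010 = 010000101101 = 1069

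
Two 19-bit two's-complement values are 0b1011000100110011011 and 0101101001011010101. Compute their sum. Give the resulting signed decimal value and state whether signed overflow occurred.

23664; no overflow

0b1011000100110011011 → 1011000100110011011 = -161381 (signed)
0101101001011010101 = 185045 (signed)
  1011000100110011011
+ 0101101001011010101
= 0000101110001110000  (discard carry-out 1)
Result 0000101110001110000: MSB = 0 → value 23664.
Addends have opposite signs, so signed overflow cannot occur.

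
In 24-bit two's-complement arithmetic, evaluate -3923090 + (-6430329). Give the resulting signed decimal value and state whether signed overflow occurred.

6423797; overflow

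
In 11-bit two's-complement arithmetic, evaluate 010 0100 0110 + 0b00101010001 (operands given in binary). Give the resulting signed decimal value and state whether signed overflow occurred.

010 0100 0110 → 01001000110 = 582 (signed)
0b00101010001 → 00101010001 = 337 (signed)
  01001000110
+ 00101010001
= 01110010111
Result 01110010111: MSB = 0 → value 919.
Both addends are non-negative and so is the stored result: no signed overflow.

919; no overflow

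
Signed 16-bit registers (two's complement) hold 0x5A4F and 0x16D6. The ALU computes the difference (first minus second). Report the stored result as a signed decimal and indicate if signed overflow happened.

17273; no overflow

0x5A4F = 0101101001001111 = 23119 (signed)
0x16D6 = 0001011011010110 = 5846 (signed)
Subtract via negate-and-add: invert 0001011011010110 + 1 = 1110100100101010 (i.e. -5846).
  0101101001001111
+ 1110100100101010
= 0100001101111001  (discard carry-out 1)
Result 0100001101111001: MSB = 0 → value 17273.
Addends (after negating the subtrahend) have opposite signs, so signed overflow cannot occur.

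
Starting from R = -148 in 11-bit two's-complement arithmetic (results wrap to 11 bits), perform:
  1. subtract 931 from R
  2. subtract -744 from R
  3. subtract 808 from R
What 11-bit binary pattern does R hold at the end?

01110001001

Start: R = -148 = 11101101100.
R = -148 − 931 = -1079; wraps to 969 = 01111001001
R = 969 − (-744) = 1713; wraps to -335 = 11010110001
R = -335 − 808 = -1143; wraps to 905 = 01110001001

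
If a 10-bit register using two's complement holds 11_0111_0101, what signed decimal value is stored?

-139

MSB is 1, so the value is negative.
Invert: 0010001010. Add 1: 0010001011 = 139. So the value is −139.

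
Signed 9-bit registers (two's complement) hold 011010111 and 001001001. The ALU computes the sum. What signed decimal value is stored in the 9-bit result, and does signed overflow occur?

-224; overflow

011010111 = 215 (signed)
001001001 = 73 (signed)
  011010111
+ 001001001
= 100100000
Result 100100000: MSB = 1 → 288 − 512 = -224.
Both addends are non-negative but the stored result is negative: signed overflow. The true value 215 + 73 = 288 lies outside [-256, 255].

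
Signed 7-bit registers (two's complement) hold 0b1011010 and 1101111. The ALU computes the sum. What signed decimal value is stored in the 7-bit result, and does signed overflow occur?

0b1011010 → 1011010 = -38 (signed)
1101111 = -17 (signed)
  1011010
+ 1101111
= 1001001  (discard carry-out 1)
Result 1001001: MSB = 1 → 73 − 128 = -55.
Both addends are negative and so is the stored result: no signed overflow.

-55; no overflow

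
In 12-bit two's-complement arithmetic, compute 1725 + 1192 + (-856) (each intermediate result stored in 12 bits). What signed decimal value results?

1725 + 1192 = 2917 → wraps to -1179 (101101100101)
-1179 + (-856) = -2035 (100000001101)

-2035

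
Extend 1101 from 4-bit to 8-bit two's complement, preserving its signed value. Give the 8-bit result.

MSB of 1101 is 1; replicate it into the new high bits.
1111|1101 → 11111101 (still -3).

11111101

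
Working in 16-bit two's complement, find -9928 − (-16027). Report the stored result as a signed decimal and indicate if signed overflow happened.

-9928 → 1101100100111000
-16027 → 1100000101100101
Subtract via negate-and-add: invert 1100000101100101 + 1 = 0011111010011011 (i.e. 16027).
  1101100100111000
+ 0011111010011011
= 0001011111010011  (discard carry-out 1)
Result 0001011111010011: MSB = 0 → value 6099.
Addends (after negating the subtrahend) have opposite signs, so signed overflow cannot occur.

6099; no overflow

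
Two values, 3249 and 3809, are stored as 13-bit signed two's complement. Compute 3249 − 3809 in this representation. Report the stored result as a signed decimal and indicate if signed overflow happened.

-560; no overflow

3249 → 0110010110001
3809 → 0111011100001
Subtract via negate-and-add: invert 0111011100001 + 1 = 1000100011111 (i.e. -3809).
  0110010110001
+ 1000100011111
= 1110111010000
Result 1110111010000: MSB = 1 → 7632 − 8192 = -560.
Addends (after negating the subtrahend) have opposite signs, so signed overflow cannot occur.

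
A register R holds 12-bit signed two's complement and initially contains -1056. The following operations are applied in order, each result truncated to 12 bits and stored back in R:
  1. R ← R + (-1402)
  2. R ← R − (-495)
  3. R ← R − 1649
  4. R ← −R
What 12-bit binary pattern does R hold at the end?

111000011100

Start: R = -1056 = 101111100000.
R = -1056 + (-1402) = -2458; wraps to 1638 = 011001100110
R = 1638 − (-495) = 2133; wraps to -1963 = 100001010101
R = -1963 − 1649 = -3612; wraps to 484 = 000111100100
R = −(484) = -484 = 111000011100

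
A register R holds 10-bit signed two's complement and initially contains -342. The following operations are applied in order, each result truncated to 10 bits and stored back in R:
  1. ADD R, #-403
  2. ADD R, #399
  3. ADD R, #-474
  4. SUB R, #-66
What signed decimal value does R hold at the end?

270

Start: R = -342 = 1010101010.
R = -342 + (-403) = -745; wraps to 279 = 0100010111
R = 279 + 399 = 678; wraps to -346 = 1010100110
R = -346 + (-474) = -820; wraps to 204 = 0011001100
R = 204 − (-66) = 270 = 0100001110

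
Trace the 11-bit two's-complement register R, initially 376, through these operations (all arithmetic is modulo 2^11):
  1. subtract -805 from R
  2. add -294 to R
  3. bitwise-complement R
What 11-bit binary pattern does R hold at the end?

Start: R = 376 = 00101111000.
R = 376 − (-805) = 1181; wraps to -867 = 10010011101
R = -867 + (-294) = -1161; wraps to 887 = 01101110111
R = NOT 01101110111 = 10010001000 = -888

10010001000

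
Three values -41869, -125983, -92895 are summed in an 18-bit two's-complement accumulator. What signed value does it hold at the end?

-41869 + (-125983) = -167852 → wraps to 94292 (010111000001010100)
94292 + (-92895) = 1397 (000000010101110101)

1397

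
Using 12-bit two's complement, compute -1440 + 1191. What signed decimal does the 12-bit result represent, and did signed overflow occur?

-249; no overflow

-1440 → 101001100000
1191 → 010010100111
  101001100000
+ 010010100111
= 111100000111
Result 111100000111: MSB = 1 → 3847 − 4096 = -249.
Addends have opposite signs, so signed overflow cannot occur.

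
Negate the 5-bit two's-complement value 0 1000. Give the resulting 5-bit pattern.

11000

Invert: 10111. Add 1: 11000.
Check: 01000 = 8, 11000 = -8.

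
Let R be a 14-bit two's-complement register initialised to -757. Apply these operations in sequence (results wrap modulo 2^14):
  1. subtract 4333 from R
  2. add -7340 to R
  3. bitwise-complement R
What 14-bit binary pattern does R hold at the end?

Start: R = -757 = 11110100001011.
R = -757 − 4333 = -5090 = 10110000011110
R = -5090 + (-7340) = -12430; wraps to 3954 = 00111101110010
R = NOT 00111101110010 = 11000010001101 = -3955

11000010001101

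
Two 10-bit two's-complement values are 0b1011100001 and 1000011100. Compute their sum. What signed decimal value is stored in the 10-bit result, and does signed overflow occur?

0b1011100001 → 1011100001 = -287 (signed)
1000011100 = -484 (signed)
  1011100001
+ 1000011100
= 0011111101  (discard carry-out 1)
Result 0011111101: MSB = 0 → value 253.
Both addends are negative but the stored result is non-negative: signed overflow. The true value -287 + (-484) = -771 lies outside [-512, 511].

253; overflow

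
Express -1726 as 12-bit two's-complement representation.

100101000010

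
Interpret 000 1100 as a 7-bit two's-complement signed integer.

12

MSB is 0, so the value is non-negative: 0001100 = 12.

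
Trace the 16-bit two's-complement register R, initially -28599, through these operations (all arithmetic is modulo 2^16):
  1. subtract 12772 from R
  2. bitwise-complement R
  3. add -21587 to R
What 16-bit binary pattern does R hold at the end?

0100110101000111

Start: R = -28599 = 1001000001001001.
R = -28599 − 12772 = -41371; wraps to 24165 = 0101111001100101
R = NOT 0101111001100101 = 1010000110011010 = -24166
R = -24166 + (-21587) = -45753; wraps to 19783 = 0100110101000111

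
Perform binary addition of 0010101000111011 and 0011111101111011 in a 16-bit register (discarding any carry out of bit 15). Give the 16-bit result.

0110100110110110

  0010101000111011
+ 0011111101111011
= 0110100110110110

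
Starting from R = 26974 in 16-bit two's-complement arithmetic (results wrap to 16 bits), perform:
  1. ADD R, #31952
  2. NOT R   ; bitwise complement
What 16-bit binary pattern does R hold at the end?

0001100111010001

Start: R = 26974 = 0110100101011110.
R = 26974 + 31952 = 58926; wraps to -6610 = 1110011000101110
R = NOT 1110011000101110 = 0001100111010001 = 6609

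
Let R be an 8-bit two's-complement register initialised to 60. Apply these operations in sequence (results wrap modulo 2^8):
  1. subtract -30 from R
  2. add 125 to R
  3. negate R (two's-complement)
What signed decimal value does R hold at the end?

41

Start: R = 60 = 00111100.
R = 60 − (-30) = 90 = 01011010
R = 90 + 125 = 215; wraps to -41 = 11010111
R = −(-41) = 41 = 00101001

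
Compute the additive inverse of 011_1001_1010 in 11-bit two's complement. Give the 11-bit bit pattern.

10001100110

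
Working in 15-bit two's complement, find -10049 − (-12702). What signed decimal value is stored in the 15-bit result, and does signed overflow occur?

-10049 → 101100010111111
-12702 → 100111001100010
Subtract via negate-and-add: invert 100111001100010 + 1 = 011000110011110 (i.e. 12702).
  101100010111111
+ 011000110011110
= 000101001011101  (discard carry-out 1)
Result 000101001011101: MSB = 0 → value 2653.
Addends (after negating the subtrahend) have opposite signs, so signed overflow cannot occur.

2653; no overflow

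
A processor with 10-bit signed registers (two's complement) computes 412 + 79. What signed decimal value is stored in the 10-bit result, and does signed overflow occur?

412 → 0110011100
79 → 0001001111
  0110011100
+ 0001001111
= 0111101011
Result 0111101011: MSB = 0 → value 491.
Both addends are non-negative and so is the stored result: no signed overflow.

491; no overflow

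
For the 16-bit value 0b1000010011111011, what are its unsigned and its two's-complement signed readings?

Unsigned: 1000010011111011 = 34043.
Signed: MSB=1 → 34043 − 65536 = -31493.

unsigned = 34043, signed = -31493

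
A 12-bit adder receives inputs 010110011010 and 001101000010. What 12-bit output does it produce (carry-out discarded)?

100011011100

  010110011010
+ 001101000010
= 100011011100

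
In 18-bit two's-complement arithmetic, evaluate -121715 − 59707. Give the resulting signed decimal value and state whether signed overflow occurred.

80722; overflow

-121715 → 100010010010001101
59707 → 001110100100111011
Subtract via negate-and-add: invert 001110100100111011 + 1 = 110001011011000101 (i.e. -59707).
  100010010010001101
+ 110001011011000101
= 010011101101010010  (discard carry-out 1)
Result 010011101101010010: MSB = 0 → value 80722.
Both addends (after negating the subtrahend) are negative but the stored result is non-negative: signed overflow. The true value -121715 − 59707 = -181422 lies outside [-131072, 131071].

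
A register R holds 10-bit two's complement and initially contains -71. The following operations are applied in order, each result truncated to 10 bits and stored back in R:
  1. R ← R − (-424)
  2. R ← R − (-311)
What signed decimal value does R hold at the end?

Start: R = -71 = 1110111001.
R = -71 − (-424) = 353 = 0101100001
R = 353 − (-311) = 664; wraps to -360 = 1010011000

-360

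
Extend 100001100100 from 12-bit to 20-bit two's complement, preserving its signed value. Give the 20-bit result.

11111111100001100100

MSB of 100001100100 is 1; replicate it into the new high bits.
11111111|100001100100 → 11111111100001100100 (still -1948).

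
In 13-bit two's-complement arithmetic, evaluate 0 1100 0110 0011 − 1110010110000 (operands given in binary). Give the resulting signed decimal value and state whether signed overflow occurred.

0 1100 0110 0011 → 0110001100011 = 3171 (signed)
1110010110000 = -848 (signed)
Subtract via negate-and-add: invert 1110010110000 + 1 = 0001101010000 (i.e. 848).
  0110001100011
+ 0001101010000
= 0111110110011
Result 0111110110011: MSB = 0 → value 4019.
Both addends (after negating the subtrahend) are non-negative and so is the stored result: no signed overflow.

4019; no overflow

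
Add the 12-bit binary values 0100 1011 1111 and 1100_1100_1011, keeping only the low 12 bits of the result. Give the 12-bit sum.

000110001010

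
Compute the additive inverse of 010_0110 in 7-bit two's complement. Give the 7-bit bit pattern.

Invert: 1011001. Add 1: 1011010.

1011010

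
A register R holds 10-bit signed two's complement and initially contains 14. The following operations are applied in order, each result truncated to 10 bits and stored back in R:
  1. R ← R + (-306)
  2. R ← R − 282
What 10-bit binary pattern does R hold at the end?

Start: R = 14 = 0000001110.
R = 14 + (-306) = -292 = 1011011100
R = -292 − 282 = -574; wraps to 450 = 0111000010

0111000010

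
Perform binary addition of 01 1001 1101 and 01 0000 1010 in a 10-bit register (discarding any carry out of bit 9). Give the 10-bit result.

1010100111

  0110011101
+ 0100001010
= 1010100111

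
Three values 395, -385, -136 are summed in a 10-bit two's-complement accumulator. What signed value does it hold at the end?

-126

395 + (-385) = 10 (0000001010)
10 + (-136) = -126 (1110000010)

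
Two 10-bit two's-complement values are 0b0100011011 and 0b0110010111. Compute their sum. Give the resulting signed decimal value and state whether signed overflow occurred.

-334; overflow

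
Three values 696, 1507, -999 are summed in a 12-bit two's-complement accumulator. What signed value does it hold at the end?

1204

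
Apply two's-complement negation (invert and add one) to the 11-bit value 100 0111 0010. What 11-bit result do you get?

Invert: 01110001101. Add 1: 01110001110.
Check: 10001110010 = -910, 01110001110 = 910.

01110001110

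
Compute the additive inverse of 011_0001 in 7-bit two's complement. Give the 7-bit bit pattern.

1001111

Invert: 1001110. Add 1: 1001111.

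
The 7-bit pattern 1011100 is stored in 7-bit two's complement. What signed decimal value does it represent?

MSB is 1, so the value is negative.
Invert: 0100011. Add 1: 0100100 = 36. So the value is −36.

-36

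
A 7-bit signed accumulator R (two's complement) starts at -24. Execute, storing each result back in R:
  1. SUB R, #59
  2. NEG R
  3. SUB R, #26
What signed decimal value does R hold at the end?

57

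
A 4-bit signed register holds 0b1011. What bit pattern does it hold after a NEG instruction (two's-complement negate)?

0101

Invert: 0100. Add 1: 0101.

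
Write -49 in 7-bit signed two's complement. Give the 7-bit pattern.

|-49| = 49 = 0110001 in 7 bits.
Invert the bits: 1001110. Add 1: 1001111.
Check: 1001111 reads as 79 − 128 = -49.

1001111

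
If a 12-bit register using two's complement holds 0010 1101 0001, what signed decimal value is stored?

MSB is 0, so the value is non-negative: 001011010001 = 721.

721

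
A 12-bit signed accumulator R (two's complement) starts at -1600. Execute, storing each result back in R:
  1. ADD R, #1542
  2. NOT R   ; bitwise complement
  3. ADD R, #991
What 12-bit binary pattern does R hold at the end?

010000011000

Start: R = -1600 = 100111000000.
R = -1600 + 1542 = -58 = 111111000110
R = NOT 111111000110 = 000000111001 = 57
R = 57 + 991 = 1048 = 010000011000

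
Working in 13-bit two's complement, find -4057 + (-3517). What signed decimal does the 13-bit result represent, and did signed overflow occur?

618; overflow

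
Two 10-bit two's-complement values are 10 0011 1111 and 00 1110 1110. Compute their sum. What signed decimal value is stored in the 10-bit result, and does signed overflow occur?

-211; no overflow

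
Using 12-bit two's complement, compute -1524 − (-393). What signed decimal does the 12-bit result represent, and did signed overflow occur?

-1524 → 101000001100
-393 → 111001110111
Subtract via negate-and-add: invert 111001110111 + 1 = 000110001001 (i.e. 393).
  101000001100
+ 000110001001
= 101110010101
Result 101110010101: MSB = 1 → 2965 − 4096 = -1131.
Addends (after negating the subtrahend) have opposite signs, so signed overflow cannot occur.

-1131; no overflow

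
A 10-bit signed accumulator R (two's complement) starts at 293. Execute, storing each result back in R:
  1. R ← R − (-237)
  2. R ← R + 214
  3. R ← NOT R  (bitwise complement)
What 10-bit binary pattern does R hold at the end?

0100010111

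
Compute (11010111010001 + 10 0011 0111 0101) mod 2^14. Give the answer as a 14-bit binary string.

  11010111010001
+ 10001101110101
= 01100101000110  (discard carry-out 1)

01100101000110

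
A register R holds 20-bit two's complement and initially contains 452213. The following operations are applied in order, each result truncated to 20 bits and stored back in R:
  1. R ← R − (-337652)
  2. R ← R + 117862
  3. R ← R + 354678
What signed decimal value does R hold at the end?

Start: R = 452213 = 01101110011001110101.
R = 452213 − (-337652) = 789865; wraps to -258711 = 11000000110101101001
R = -258711 + 117862 = -140849 = 11011101100111001111
R = -140849 + 354678 = 213829 = 00110100001101000101

213829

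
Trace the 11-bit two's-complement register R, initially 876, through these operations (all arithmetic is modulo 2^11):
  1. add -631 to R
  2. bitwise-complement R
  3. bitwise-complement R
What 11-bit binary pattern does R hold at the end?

00011110101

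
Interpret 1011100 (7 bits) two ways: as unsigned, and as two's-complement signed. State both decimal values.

Unsigned: 1011100 = 92.
Signed: MSB=1 → 92 − 128 = -36.

unsigned = 92, signed = -36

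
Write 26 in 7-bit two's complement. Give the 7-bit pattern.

0011010

26 is non-negative, so write it directly in 7 bits: 0011010.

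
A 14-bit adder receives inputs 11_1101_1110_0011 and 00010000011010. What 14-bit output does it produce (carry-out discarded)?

00000111111101

  11110111100011
+ 00010000011010
= 00000111111101  (discard carry-out 1)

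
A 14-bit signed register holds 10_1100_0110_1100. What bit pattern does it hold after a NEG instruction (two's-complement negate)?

Invert: 01001110010011. Add 1: 01001110010100.

01001110010100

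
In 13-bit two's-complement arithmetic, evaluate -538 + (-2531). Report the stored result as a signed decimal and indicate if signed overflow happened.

-538 → 1110111100110
-2531 → 1011000011101
  1110111100110
+ 1011000011101
= 1010000000011  (discard carry-out 1)
Result 1010000000011: MSB = 1 → 5123 − 8192 = -3069.
Both addends are negative and so is the stored result: no signed overflow.

-3069; no overflow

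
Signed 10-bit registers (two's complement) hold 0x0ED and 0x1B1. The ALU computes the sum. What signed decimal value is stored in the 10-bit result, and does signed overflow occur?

-354; overflow

0x0ED = 0011101101 = 237 (signed)
0x1B1 = 0110110001 = 433 (signed)
  0011101101
+ 0110110001
= 1010011110
Result 1010011110: MSB = 1 → 670 − 1024 = -354.
Both addends are non-negative but the stored result is negative: signed overflow. The true value 237 + 433 = 670 lies outside [-512, 511].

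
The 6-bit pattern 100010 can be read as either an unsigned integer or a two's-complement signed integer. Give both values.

unsigned = 34, signed = -30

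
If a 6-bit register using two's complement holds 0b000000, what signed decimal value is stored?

0

MSB is 0, so the value is non-negative: 000000 = 0.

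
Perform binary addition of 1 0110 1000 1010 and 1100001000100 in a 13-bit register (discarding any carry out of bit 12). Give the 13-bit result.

0111011001110

  1011010001010
+ 1100001000100
= 0111011001110  (discard carry-out 1)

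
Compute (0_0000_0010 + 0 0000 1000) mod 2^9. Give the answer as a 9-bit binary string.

000001010

  000000010
+ 000001000
= 000001010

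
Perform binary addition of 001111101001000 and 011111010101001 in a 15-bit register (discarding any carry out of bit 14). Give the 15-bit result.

101110111110001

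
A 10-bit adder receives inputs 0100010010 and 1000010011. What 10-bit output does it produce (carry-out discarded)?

  0100010010
+ 1000010011
= 1100100101

1100100101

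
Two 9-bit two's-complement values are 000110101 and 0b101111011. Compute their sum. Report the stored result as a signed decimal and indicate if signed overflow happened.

-80; no overflow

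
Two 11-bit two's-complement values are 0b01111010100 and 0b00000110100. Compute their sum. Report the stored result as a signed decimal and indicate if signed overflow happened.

0b01111010100 → 01111010100 = 980 (signed)
0b00000110100 → 00000110100 = 52 (signed)
  01111010100
+ 00000110100
= 10000001000
Result 10000001000: MSB = 1 → 1032 − 2048 = -1016.
Both addends are non-negative but the stored result is negative: signed overflow. The true value 980 + 52 = 1032 lies outside [-1024, 1023].

-1016; overflow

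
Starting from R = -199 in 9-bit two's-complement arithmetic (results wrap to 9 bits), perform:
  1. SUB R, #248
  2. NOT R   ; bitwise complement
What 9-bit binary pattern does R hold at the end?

Start: R = -199 = 100111001.
R = -199 − 248 = -447; wraps to 65 = 001000001
R = NOT 001000001 = 110111110 = -66

110111110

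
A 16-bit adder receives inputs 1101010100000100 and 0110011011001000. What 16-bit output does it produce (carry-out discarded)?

  1101010100000100
+ 0110011011001000
= 0011101111001100  (discard carry-out 1)

0011101111001100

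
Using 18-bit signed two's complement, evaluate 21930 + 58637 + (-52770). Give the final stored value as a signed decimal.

21930 + 58637 = 80567 (010011101010110111)
80567 + (-52770) = 27797 (000110110010010101)

27797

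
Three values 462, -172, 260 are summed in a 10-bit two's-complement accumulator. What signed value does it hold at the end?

-474

462 + (-172) = 290 (0100100010)
290 + 260 = 550 → wraps to -474 (1000100110)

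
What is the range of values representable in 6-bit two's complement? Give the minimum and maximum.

min = -32, max = 31

Minimum: −2^5 = -32.
Maximum: 2^5 − 1 = 31.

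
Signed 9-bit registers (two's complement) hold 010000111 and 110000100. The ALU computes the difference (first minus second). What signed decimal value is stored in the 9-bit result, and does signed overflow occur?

010000111 = 135 (signed)
110000100 = -124 (signed)
Subtract via negate-and-add: invert 110000100 + 1 = 001111100 (i.e. 124).
  010000111
+ 001111100
= 100000011
Result 100000011: MSB = 1 → 259 − 512 = -253.
Both addends (after negating the subtrahend) are non-negative but the stored result is negative: signed overflow. The true value 135 − (-124) = 259 lies outside [-256, 255].

-253; overflow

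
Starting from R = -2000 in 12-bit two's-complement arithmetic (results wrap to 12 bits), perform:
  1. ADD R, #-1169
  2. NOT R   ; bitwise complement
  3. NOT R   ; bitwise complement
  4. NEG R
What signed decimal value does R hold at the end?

-927

Start: R = -2000 = 100000110000.
R = -2000 + (-1169) = -3169; wraps to 927 = 001110011111
R = NOT 001110011111 = 110001100000 = -928
R = NOT 110001100000 = 001110011111 = 927
R = −(927) = -927 = 110001100001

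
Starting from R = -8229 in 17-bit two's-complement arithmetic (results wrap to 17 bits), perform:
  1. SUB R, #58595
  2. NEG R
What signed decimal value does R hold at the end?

Start: R = -8229 = 11101111111011011.
R = -8229 − 58595 = -66824; wraps to 64248 = 01111101011111000
R = −(64248) = -64248 = 10000010100001000

-64248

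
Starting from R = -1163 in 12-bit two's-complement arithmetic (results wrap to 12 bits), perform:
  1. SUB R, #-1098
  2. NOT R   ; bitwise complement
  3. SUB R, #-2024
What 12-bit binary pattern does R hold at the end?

100000101000

Start: R = -1163 = 101101110101.
R = -1163 − (-1098) = -65 = 111110111111
R = NOT 111110111111 = 000001000000 = 64
R = 64 − (-2024) = 2088; wraps to -2008 = 100000101000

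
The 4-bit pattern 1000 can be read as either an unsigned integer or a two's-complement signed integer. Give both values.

unsigned = 8, signed = -8

Unsigned: 1000 = 8.
Signed: MSB=1 → 8 − 16 = -8.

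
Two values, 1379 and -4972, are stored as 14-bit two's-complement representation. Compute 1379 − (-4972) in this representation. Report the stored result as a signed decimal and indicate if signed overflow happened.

6351; no overflow

1379 → 00010101100011
-4972 → 10110010010100
Subtract via negate-and-add: invert 10110010010100 + 1 = 01001101101100 (i.e. 4972).
  00010101100011
+ 01001101101100
= 01100011001111
Result 01100011001111: MSB = 0 → value 6351.
Both addends (after negating the subtrahend) are non-negative and so is the stored result: no signed overflow.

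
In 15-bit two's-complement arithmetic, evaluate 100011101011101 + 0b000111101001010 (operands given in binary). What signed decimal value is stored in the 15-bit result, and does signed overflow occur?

-10585; no overflow

100011101011101 = -14499 (signed)
0b000111101001010 → 000111101001010 = 3914 (signed)
  100011101011101
+ 000111101001010
= 101011010100111
Result 101011010100111: MSB = 1 → 22183 − 32768 = -10585.
Addends have opposite signs, so signed overflow cannot occur.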